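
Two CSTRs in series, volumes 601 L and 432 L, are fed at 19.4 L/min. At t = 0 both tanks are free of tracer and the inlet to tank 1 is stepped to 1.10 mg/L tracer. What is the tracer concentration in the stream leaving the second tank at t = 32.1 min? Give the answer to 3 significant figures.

0.377 mg/L

Time constants: τᵢ = Vᵢ/Q for each well-mixed tank.
τ₁ = 601/19.4 = 30.979 min; τ₂ = 432/19.4 = 22.268 min.
Tank 1: C₁ = C_in(1 − e^(−t/τ₁)). Tank 2 (τ₁ ≠ τ₂): C₂ = C_in[1 − (τ₁ e^(−t/τ₁) − τ₂ e^(−t/τ₂))/(τ₁ − τ₂)].
At t = 32.1: e^(−t/τ₁) = 0.35481, e^(−t/τ₂) = 0.23657.
C₂ = 1.10·[1 − (30.979·0.35481 − 22.268·0.23657)/(8.7113)] = 1.10·0.34293 = 0.37723 mg/L.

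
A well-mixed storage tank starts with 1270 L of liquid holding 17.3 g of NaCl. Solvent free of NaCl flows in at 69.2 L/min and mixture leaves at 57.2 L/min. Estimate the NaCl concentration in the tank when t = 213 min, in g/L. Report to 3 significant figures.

Total volume: dV/dt = Q_in − Q_out = 12.000 L/min, so V(t) = 1270 + 12.000 t and V(213) = 3826.0 L.
Species balance (pure solvent in): dm/dt = −Q_out · m/V(t).
dm/m = −Q_out dt/(V₀ + 12.000 t); integrating gives ln(m/m₀) = −(Q_out/(Q_in−Q_out)) ln(V/V₀).
m = m₀ (V₀/V)^(Q_out/(Q_in−Q_out)) = 17.3 × (1270/3826.0)^(4.7667) = 0.090176 g.
C = m/V = 0.090176/3826.0 = 2.3569e-05 g/L.

2.36e-05 g/L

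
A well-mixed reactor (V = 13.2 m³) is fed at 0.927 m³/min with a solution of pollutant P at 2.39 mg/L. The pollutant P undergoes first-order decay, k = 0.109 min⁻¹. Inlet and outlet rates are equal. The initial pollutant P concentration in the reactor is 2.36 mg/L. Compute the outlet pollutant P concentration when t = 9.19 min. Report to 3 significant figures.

1.21 mg/L

Species balance: V dC/dt = Q C_in − Q C − k V C.
This is linear with rate a = Q/V + k = 0.17923 min⁻¹.
C_ss = Q C_in/(Q + kV) = 0.93648 mg/L; C(t) = C_ss + (C₀ − C_ss) e^(−a t).
C(9.19) = 0.93648 + (1.4235)·e^(−0.17923·9.19) = 0.93648 + (1.4235)·0.19261 = 1.2107 mg/L.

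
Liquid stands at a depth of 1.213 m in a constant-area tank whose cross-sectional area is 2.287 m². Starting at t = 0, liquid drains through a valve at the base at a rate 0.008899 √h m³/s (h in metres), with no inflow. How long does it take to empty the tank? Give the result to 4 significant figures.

566.1 s

With no inflow, A dh/dt = −0.008899 √h.
This is separable: 2 d(√h)/dt = −0.008899/A, so √h = √h₀ − (0.008899/(2A)) t.
Tank is empty when √h = 0: t_empty = 2A√h₀/0.008899.
t_empty = 2·2.287·√1.213/0.008899 = 4.57400·1.10136/0.008899 = 566.090 s.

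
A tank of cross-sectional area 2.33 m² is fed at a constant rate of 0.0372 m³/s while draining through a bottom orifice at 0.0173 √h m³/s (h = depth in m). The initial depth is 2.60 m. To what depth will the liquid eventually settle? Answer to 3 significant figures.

4.62 m

A dh/dt = Q_in − 0.0173 √h. Steady state requires inflow = outflow:
Q_in = 0.0173 √h_ss ⇒ √h_ss = 0.0372/0.0173 = 2.1503.
h_ss = 2.1503² = 4.6237 m. (Since h₀ = 2.60 m < h_ss, the level will rise toward this value.)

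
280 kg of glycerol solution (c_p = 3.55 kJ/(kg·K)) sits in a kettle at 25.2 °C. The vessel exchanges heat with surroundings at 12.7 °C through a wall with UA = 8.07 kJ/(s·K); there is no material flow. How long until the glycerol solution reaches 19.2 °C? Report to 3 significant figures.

Lumped-capacitance energy balance: M c_p dT/dt = UA(T_amb − T).
τ = M c_p/UA = 123.17 s; T_ss = T_amb = 12.700 °C.
T(t) = T_ss + (T₀ − T_ss)e^(−t/τ); set T = 19.2:
t = −τ ln[(T − T_ss)/(T₀ − T_ss)] = −123.17 · ln(0.52000) = 80.546 s.

80.5 s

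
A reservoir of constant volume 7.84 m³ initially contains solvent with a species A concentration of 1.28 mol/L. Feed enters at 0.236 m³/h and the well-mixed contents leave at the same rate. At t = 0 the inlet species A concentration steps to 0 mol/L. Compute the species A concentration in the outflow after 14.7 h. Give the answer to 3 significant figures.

0.822 mol/L

Accumulation = in − out for the solute gives V dC/dt = Q(C_in − C).
Time constant τ = V/Q = 7.84/0.236 = 33.220 h.
C approaches C_in exponentially: C(t) = C_in + (C₀ − C_in) e^(−t/τ).
C(14.7) = 0 + (1.28 − 0)·e^(−14.7/33.220) = 0 + (1.2800)·0.64243 = 0.82231 mol/L.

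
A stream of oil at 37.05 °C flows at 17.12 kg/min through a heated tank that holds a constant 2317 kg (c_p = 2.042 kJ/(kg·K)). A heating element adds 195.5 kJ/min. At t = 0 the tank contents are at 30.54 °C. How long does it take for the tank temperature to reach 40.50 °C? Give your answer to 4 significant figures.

M c_p dT/dt = ṁ c_p (T_in − T) + Q̇.
τ = M/ṁ = 135.339 min; T_ss = T_in + Q̇/(ṁ c_p) = 42.6423 °C.
T(t) = T_ss + (T₀ − T_ss) e^(−t/τ). Set T = 40.50:
e^(−t/τ) = (40.50 − 42.6423)/(30.54 − 42.6423) = 0.177013
t = −135.339 · ln(0.177013) = 234.343 min.

234.3 min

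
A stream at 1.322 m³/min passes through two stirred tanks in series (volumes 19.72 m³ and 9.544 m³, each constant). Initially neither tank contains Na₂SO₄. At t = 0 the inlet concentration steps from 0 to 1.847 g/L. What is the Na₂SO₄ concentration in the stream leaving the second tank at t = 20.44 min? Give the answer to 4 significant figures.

1.040 g/L

Each tank obeys Vᵢ dCᵢ/dt = Q(Cᵢ₋₁ − Cᵢ), so τᵢ = Vᵢ/Q.
τ₁ = 19.72/1.322 = 14.9168 min; τ₂ = 9.544/1.322 = 7.21936 min.
Solving the cascade with C₁(0)=C₂(0)=0 gives C₂(t) = C_in[1 − (τ₁ e^(−t/τ₁) − τ₂ e^(−t/τ₂))/(τ₁ − τ₂)].
At t = 20.44: e^(−t/τ₁) = 0.254039, e^(−t/τ₂) = 0.0589377.
C₂ = 1.847·[1 − (14.9168·0.254039 − 7.21936·0.0589377)/(7.69743)] = 1.847·0.562977 = 1.03982 g/L.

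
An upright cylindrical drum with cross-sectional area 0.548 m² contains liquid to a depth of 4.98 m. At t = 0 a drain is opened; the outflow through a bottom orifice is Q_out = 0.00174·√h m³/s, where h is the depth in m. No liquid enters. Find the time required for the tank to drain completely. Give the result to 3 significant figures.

1410 s

A dh/dt = −Q_out = −0.00174 √h.
Separate and integrate: 2(√h − √h₀) = −(0.00174/A) t.
Tank is empty when √h = 0: t_empty = 2A√h₀/0.00174.
t_empty = 2·0.548·√4.98/0.00174 = 1.0960·2.2316/0.00174 = 1405.6 s.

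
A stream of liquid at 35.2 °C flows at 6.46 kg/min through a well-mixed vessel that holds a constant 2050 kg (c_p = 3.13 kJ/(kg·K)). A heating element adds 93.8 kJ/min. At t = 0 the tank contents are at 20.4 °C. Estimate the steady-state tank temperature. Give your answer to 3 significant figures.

M c_p dT/dt = ṁ c_p (T_in − T) + Q̇.
At steady state dT/dt = 0 ⇒ T_ss = T_in + Q̇/(ṁ c_p) = 35.2 + 93.8/(6.46·3.13) = 39.839 °C.

39.8 °C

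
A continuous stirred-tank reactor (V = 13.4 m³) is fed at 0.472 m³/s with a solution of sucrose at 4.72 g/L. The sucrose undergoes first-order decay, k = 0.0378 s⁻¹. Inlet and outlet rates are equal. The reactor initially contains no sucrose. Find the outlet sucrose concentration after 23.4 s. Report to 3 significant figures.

1.86 g/L

Species balance: V dC/dt = Q C_in − Q C − k V C.
This is linear with rate a = Q/V + k = 0.073024 s⁻¹.
C_ss = Q C_in/(Q + kV) = 2.2767 g/L; C(t) = C_ss + (C₀ − C_ss) e^(−a t).
C(23.4) = 2.2767 + (-2.2767)·e^(−0.073024·23.4) = 2.2767 + (-2.2767)·0.18109 = 1.8644 g/L.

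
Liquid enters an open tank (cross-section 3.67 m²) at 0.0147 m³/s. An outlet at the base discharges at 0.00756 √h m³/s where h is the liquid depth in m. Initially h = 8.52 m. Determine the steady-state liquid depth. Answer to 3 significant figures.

3.78 m

Level balance: A dh/dt = 0.0147 − 0.00756 √h. Setting dh/dt = 0:
Q_in = 0.00756 √h_ss ⇒ √h_ss = 0.0147/0.00756 = 1.9444.
h_ss = 1.9444² = 3.7809 m. (Since h₀ = 8.52 m > h_ss, the level will fall toward this value.)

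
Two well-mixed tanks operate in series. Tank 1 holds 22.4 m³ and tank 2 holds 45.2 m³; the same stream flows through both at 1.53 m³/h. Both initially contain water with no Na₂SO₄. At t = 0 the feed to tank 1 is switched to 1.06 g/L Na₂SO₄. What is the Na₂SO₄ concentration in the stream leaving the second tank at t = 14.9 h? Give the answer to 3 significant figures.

0.167 g/L

Time constants: τᵢ = Vᵢ/Q for each well-mixed tank.
τ₁ = 22.4/1.53 = 14.641 h; τ₂ = 45.2/1.53 = 29.542 h.
Solving the cascade with C₁(0)=C₂(0)=0 gives C₂(t) = C_in[1 − (τ₁ e^(−t/τ₁) − τ₂ e^(−t/τ₂))/(τ₁ − τ₂)].
At t = 14.9: e^(−t/τ₁) = 0.36142, e^(−t/τ₂) = 0.60389.
C₂ = 1.06·[1 − (14.641·0.36142 − 29.542·0.60389)/(-14.902)] = 1.06·0.15789 = 0.16736 g/L.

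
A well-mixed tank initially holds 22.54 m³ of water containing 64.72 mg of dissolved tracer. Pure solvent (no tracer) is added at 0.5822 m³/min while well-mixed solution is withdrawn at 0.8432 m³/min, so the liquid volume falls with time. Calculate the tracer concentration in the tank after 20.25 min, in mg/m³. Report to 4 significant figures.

Let m(t) be the amount of tracer. Volume: V(t) = V₀ + (Q_in − Q_out) t = 22.54 − 0.261000 t; V(20.25) = 17.2548 m³.
Solute balance: dm/dt = 0 − Q_out C = −Q_out m/V(t).
Separate: dm/m = −Q_out dt/V(t) ⇒ ln(m/m₀) = −(Q_out/(Q_in−Q_out)) ln(V/V₀).
m = m₀ (V₀/V)^(Q_out/(Q_in−Q_out)) = 64.72 × (22.54/17.2548)^(-3.23065) = 27.2984 mg.
C = m/V = 27.2984/17.2548 = 1.58208 mg/m³.

1.582 mg/m³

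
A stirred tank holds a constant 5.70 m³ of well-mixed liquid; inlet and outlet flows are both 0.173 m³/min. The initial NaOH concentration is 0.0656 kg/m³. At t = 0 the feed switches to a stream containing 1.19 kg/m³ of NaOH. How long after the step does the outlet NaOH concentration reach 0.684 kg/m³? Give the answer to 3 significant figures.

26.3 min

Accumulation = in − out for the solute gives V dC/dt = Q(C_in − C), so τ = V/Q = 32.948 min.
C(t) = C_in + (C₀ − C_in) e^(−t/τ). Set C = 0.684 and solve for t:
e^(−t/τ) = (C − C_in)/(C₀ − C_in) = (0.684 − 1.19)/(0.0656 − 1.19) = 0.45002
t = −τ ln(…) = 32.948 × 0.79847 = 26.308 min.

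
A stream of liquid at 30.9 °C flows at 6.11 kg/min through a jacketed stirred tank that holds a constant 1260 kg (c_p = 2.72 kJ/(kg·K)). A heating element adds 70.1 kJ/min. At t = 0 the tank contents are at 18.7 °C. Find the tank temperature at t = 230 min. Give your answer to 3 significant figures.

29.7 °C

First-law balance (no shaft work): M c_p dT/dt = ṁ c_p (T_in − T) + 70.1.
Rearrange: dT/dt = (T_ss − T)/τ with τ = M/ṁ = 206.22 min and T_ss = T_in + Q̇/(ṁ c_p) = 35.118 °C.
This is linear first-order; T(t) = T_ss + (T₀ − T_ss) e^(−t/τ).
T(230) = 35.118 + (-16.418)·e^(−230/206.22) = 35.118 + (-16.418)·0.32781 = 29.736 °C.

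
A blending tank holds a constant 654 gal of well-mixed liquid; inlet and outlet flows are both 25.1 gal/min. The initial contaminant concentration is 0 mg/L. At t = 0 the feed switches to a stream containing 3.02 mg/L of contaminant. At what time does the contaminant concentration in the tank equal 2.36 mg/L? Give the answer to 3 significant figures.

Unsteady species balance (constant V, well mixed): V dC/dt = Q(C_in − C), so τ = V/Q = 26.056 min.
C(t) = C_in + (C₀ − C_in) e^(−t/τ). Set C = 2.36 and solve for t:
e^(−t/τ) = (C − C_in)/(C₀ − C_in) = (2.36 − 3.02)/(0 − 3.02) = 0.21854
t = −τ ln(…) = 26.056 × 1.5208 = 39.625 min.

39.6 min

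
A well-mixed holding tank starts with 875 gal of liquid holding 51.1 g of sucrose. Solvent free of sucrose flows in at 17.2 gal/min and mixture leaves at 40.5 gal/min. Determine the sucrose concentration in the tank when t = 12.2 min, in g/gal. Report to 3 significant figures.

Total volume: dV/dt = Q_in − Q_out = -23.300 gal/min, so V(t) = 875 − 23.300 t and V(12.2) = 590.74 gal.
No sucrose enters, so dm/dt = −Q_out · (m/V).
Separate: dm/m = −Q_out dt/V(t) ⇒ ln(m/m₀) = −(Q_out/(Q_in−Q_out)) ln(V/V₀).
m = m₀ (V₀/V)^(Q_out/(Q_in−Q_out)) = 51.1 × (875/590.74)^(-1.7382) = 25.815 g.
C = m/V = 25.815/590.74 = 0.043699 g/gal.

0.0437 g/gal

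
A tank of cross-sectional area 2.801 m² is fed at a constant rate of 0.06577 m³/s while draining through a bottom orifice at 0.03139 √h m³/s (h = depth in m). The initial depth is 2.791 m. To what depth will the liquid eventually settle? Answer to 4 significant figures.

Level balance: A dh/dt = 0.06577 − 0.03139 √h. Setting dh/dt = 0:
Q_in = 0.03139 √h_ss ⇒ √h_ss = 0.06577/0.03139 = 2.09525.
h_ss = 2.09525² = 4.39009 m. (Since h₀ = 2.791 m < h_ss, the level will rise toward this value.)

4.390 m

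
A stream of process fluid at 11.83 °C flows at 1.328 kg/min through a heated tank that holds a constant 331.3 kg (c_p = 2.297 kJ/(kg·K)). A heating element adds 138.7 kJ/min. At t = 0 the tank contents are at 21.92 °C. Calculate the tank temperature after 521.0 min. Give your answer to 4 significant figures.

52.92 °C

M c_p dT/dt = ṁ c_p (T_in − T) + Q̇.
Rearrange: dT/dt = (T_ss − T)/τ with τ = M/ṁ = 249.473 min and T_ss = T_in + Q̇/(ṁ c_p) = 57.2992 °C.
This is linear first-order; T(t) = T_ss + (T₀ − T_ss) e^(−t/τ).
T(521.0) = 57.2992 + (-35.3792)·e^(−521.0/249.473) = 57.2992 + (-35.3792)·0.123885 = 52.9163 °C.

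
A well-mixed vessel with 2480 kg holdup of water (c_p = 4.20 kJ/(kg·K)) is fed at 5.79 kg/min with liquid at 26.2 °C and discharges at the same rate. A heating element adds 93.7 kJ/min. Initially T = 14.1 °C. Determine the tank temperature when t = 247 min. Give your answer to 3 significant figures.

M c_p dT/dt = ṁ c_p (T_in − T) + Q̇.
Rearrange: dT/dt = (T_ss − T)/τ with τ = M/ṁ = 428.32 min and T_ss = T_in + Q̇/(ṁ c_p) = 30.053 °C.
Integrating: T(t) = T_ss + (T₀ − T_ss) e^(−t/τ).
T(247) = 30.053 + (-15.953)·e^(−247/428.32) = 30.053 + (-15.953)·0.56177 = 21.091 °C.

21.1 °C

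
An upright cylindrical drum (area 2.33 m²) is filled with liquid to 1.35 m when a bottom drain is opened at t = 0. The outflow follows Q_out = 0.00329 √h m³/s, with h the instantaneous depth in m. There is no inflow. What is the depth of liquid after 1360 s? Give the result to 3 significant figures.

A dh/dt = −Q_out = −0.00329 √h.
This is separable: 2 d(√h)/dt = −0.00329/A, so √h = √h₀ − (0.00329/(2A)) t.
√h = √1.35 − 0.00329·1360/(2·2.33) = 1.1619 − 0.96017 = 0.20172.
h = 0.20172² = 0.040692 m.

0.0407 m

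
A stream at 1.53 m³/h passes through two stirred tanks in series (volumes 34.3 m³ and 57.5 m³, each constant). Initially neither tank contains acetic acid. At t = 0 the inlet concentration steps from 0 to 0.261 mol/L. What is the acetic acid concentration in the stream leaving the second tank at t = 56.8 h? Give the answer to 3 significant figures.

Each tank obeys Vᵢ dCᵢ/dt = Q(Cᵢ₋₁ − Cᵢ), so τᵢ = Vᵢ/Q.
τ₁ = 34.3/1.53 = 22.418 h; τ₂ = 57.5/1.53 = 37.582 h.
Solving the cascade with C₁(0)=C₂(0)=0 gives C₂(t) = C_in[1 − (τ₁ e^(−t/τ₁) − τ₂ e^(−t/τ₂))/(τ₁ − τ₂)].
At t = 56.8: e^(−t/τ₁) = 0.079369, e^(−t/τ₂) = 0.22061.
C₂ = 0.261·[1 − (22.418·0.079369 − 37.582·0.22061)/(-15.163)] = 0.261·0.57058 = 0.14892 mol/L.

0.149 mol/L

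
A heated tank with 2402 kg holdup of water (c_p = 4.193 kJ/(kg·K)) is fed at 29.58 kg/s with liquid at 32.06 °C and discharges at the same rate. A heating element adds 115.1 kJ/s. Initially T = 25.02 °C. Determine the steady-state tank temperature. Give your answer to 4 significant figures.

32.99 °C

First-law balance (no shaft work): M c_p dT/dt = ṁ c_p (T_in − T) + 115.1.
At steady state dT/dt = 0 ⇒ T_ss = T_in + Q̇/(ṁ c_p) = 32.06 + 115.1/(29.58·4.193) = 32.9880 °C.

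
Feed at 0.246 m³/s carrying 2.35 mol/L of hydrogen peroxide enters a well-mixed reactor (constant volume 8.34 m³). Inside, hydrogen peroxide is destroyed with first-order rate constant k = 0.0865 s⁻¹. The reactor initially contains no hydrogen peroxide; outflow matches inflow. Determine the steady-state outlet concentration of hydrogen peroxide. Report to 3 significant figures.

0.598 mol/L

Species balance: V dC/dt = Q C_in − Q C − k V C.
Steady state (dC/dt = 0): C_ss = Q C_in/(Q + kV) = C_in/(1 + kV/Q).
C_ss = 0.246·2.35/(0.246 + 0.0865·8.34) = 0.57810/0.96741 = 0.59757 mol/L.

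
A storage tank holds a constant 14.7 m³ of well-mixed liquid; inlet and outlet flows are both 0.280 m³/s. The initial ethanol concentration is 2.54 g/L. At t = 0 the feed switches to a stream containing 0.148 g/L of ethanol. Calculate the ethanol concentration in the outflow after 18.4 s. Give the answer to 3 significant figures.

1.83 g/L

Species balance on the tank: V dC/dt = Q(C_in − C).
Time constant τ = V/Q = 14.7/0.280 = 52.500 s.
This is linear first-order; C(t) = C_in + (C₀ − C_in) e^(−t/τ).
C(18.4) = 0.148 + (2.54 − 0.148)·e^(−18.4/52.500) = 0.148 + (2.3920)·0.70435 = 1.8328 g/L.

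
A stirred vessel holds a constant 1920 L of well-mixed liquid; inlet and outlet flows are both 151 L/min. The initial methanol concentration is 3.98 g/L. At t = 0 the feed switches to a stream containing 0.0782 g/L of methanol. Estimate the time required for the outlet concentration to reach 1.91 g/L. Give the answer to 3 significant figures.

Accumulation = in − out for the solute gives V dC/dt = Q(C_in − C), so τ = V/Q = 12.715 min.
C(t) = C_in + (C₀ − C_in) e^(−t/τ). Set C = 1.91 and solve for t:
e^(−t/τ) = (C − C_in)/(C₀ − C_in) = (1.91 − 0.0782)/(3.98 − 0.0782) = 0.46948
t = −τ ln(…) = 12.715 × 0.75614 = 9.6145 min.

9.61 min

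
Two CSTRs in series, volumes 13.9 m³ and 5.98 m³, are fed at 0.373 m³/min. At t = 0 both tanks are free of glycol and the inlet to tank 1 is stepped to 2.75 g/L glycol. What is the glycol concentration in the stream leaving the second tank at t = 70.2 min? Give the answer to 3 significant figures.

2.04 g/L

Species balance on tank i: dCᵢ/dt = (Cᵢ₋₁ − Cᵢ)/τᵢ with τᵢ = Vᵢ/Q.
τ₁ = 13.9/0.373 = 37.265 min; τ₂ = 5.98/0.373 = 16.032 min.
Tank 1: C₁ = C_in(1 − e^(−t/τ₁)). Tank 2 (τ₁ ≠ τ₂): C₂ = C_in[1 − (τ₁ e^(−t/τ₁) − τ₂ e^(−t/τ₂))/(τ₁ − τ₂)].
At t = 70.2: e^(−t/τ₁) = 0.15201, e^(−t/τ₂) = 0.012542.
C₂ = 2.75·[1 − (37.265·0.15201 − 16.032·0.012542)/(21.233)] = 2.75·0.74268 = 2.0424 g/L.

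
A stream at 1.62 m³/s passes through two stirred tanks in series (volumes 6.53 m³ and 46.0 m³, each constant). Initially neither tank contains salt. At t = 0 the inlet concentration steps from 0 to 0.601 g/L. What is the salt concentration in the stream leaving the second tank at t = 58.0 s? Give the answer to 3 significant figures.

0.510 g/L

Time constants: τᵢ = Vᵢ/Q for each well-mixed tank.
τ₁ = 6.53/1.62 = 4.0309 s; τ₂ = 46.0/1.62 = 28.395 s.
Tank 1: C₁ = C_in(1 − e^(−t/τ₁)). Tank 2 (τ₁ ≠ τ₂): C₂ = C_in[1 − (τ₁ e^(−t/τ₁) − τ₂ e^(−t/τ₂))/(τ₁ − τ₂)].
At t = 58.0: e^(−t/τ₁) = 5.6357e-07, e^(−t/τ₂) = 0.12969.
C₂ = 0.601·[1 − (4.0309·5.6357e-07 − 28.395·0.12969)/(-24.364)] = 0.601·0.84885 = 0.51016 g/L.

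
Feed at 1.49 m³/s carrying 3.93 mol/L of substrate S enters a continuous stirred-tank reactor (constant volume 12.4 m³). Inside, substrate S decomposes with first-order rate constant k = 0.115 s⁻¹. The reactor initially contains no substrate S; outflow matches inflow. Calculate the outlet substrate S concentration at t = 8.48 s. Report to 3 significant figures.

1.73 mol/L

Accumulation = in − out − consumed: V dC/dt = Q C_in − Q C − k V C.
dC/dt = (Q/V) C_in − (Q/V + k) C; effective rate a = Q/V + k = 0.12016 + 0.115 = 0.23516 s⁻¹.
C_ss = Q C_in/(Q + kV) = 2.0081 mol/L; C(t) = C_ss + (C₀ − C_ss) e^(−a t).
C(8.48) = 2.0081 + (-2.0081)·e^(−0.23516·8.48) = 2.0081 + (-2.0081)·0.13613 = 1.7348 mol/L.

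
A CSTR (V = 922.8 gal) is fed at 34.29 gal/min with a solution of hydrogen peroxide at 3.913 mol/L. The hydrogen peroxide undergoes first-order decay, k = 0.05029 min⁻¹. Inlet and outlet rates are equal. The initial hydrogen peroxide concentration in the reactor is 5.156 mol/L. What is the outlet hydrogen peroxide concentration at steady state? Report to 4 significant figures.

Species balance: V dC/dt = Q C_in − Q C − k V C.
Steady state (dC/dt = 0): C_ss = Q C_in/(Q + kV) = C_in/(1 + kV/Q).
C_ss = 34.29·3.913/(34.29 + 0.05029·922.8) = 134.177/80.6976 = 1.66271 mol/L.

1.663 mol/L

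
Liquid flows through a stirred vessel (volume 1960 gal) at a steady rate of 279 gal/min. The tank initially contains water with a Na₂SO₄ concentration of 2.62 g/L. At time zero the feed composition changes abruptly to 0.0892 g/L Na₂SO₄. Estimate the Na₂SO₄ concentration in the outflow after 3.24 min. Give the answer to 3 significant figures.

Mass balance on the solute (V constant): V dC/dt = Q(C_in − C).
Time constant τ = V/Q = 1960/279 = 7.0251 min.
Integrating: C(t) = C_in + (C₀ − C_in) e^(−t/τ).
C(3.24) = 0.0892 + (2.62 − 0.0892)·e^(−3.24/7.0251) = 0.0892 + (2.5308)·0.63052 = 1.6849 g/L.

1.68 g/L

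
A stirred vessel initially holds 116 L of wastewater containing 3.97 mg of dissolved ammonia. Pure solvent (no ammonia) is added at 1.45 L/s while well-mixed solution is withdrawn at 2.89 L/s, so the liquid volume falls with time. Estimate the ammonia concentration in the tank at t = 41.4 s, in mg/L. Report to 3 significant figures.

Total volume: dV/dt = Q_in − Q_out = -1.4400 L/s, so V(t) = 116 − 1.4400 t and V(41.4) = 56.384 L.
No ammonia enters, so dm/dt = −Q_out · (m/V).
Separate: dm/m = −Q_out dt/V(t) ⇒ ln(m/m₀) = −(Q_out/(Q_in−Q_out)) ln(V/V₀).
m = m₀ (V₀/V)^(Q_out/(Q_in−Q_out)) = 3.97 × (116/56.384)^(-2.0069) = 0.93328 mg.
C = m/V = 0.93328/56.384 = 0.016552 mg/L.

0.0166 mg/L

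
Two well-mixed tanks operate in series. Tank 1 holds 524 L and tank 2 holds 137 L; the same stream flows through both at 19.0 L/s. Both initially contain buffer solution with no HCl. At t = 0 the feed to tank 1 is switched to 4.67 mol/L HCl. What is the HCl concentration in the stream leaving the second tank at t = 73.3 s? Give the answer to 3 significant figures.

4.23 mol/L

Species balance on tank i: dCᵢ/dt = (Cᵢ₋₁ − Cᵢ)/τᵢ with τᵢ = Vᵢ/Q.
τ₁ = 524/19.0 = 27.579 s; τ₂ = 137/19.0 = 7.2105 s.
Tank 1: C₁ = C_in(1 − e^(−t/τ₁)). Tank 2 (τ₁ ≠ τ₂): C₂ = C_in[1 − (τ₁ e^(−t/τ₁) − τ₂ e^(−t/τ₂))/(τ₁ − τ₂)].
At t = 73.3: e^(−t/τ₁) = 0.070101, e^(−t/τ₂) = 3.8468e-05.
C₂ = 4.67·[1 − (27.579·0.070101 − 7.2105·3.8468e-05)/(20.368)] = 4.67·0.90510 = 4.2268 mol/L.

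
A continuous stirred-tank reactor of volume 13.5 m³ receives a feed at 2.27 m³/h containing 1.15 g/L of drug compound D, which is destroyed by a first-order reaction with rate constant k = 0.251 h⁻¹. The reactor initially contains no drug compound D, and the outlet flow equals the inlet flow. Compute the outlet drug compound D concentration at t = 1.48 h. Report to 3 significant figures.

0.213 g/L

V dC/dt = Q(C_in − C) − k V C.
This is linear with rate a = Q/V + k = 0.41915 h⁻¹.
C_ss = Q C_in/(Q + kV) = 0.46134 g/L; C(t) = C_ss + (C₀ − C_ss) e^(−a t).
C(1.48) = 0.46134 + (-0.46134)·e^(−0.41915·1.48) = 0.46134 + (-0.46134)·0.53776 = 0.21325 g/L.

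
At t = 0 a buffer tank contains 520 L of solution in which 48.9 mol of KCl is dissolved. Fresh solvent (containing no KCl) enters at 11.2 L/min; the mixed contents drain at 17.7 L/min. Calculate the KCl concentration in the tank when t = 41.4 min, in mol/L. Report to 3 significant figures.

Total volume: dV/dt = Q_in − Q_out = -6.5000 L/min, so V(t) = 520 − 6.5000 t and V(41.4) = 250.90 L.
Solute balance: dm/dt = 0 − Q_out C = −Q_out m/V(t).
dm/m = −Q_out dt/(V₀ − 6.5000 t); integrating gives ln(m/m₀) = −(Q_out/(Q_in−Q_out)) ln(V/V₀).
m = m₀ (V₀/V)^(Q_out/(Q_in−Q_out)) = 48.9 × (520/250.90)^(-2.7231) = 6.7212 mol.
C = m/V = 6.7212/250.90 = 0.026788 mol/L.

0.0268 mol/L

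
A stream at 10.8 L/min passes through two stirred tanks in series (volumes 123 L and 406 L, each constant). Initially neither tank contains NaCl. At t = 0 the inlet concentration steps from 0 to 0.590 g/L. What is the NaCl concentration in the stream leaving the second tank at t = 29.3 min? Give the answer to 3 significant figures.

Each tank obeys Vᵢ dCᵢ/dt = Q(Cᵢ₋₁ − Cᵢ), so τᵢ = Vᵢ/Q.
τ₁ = 123/10.8 = 11.389 min; τ₂ = 406/10.8 = 37.593 min.
Solving the cascade with C₁(0)=C₂(0)=0 gives C₂(t) = C_in[1 − (τ₁ e^(−t/τ₁) − τ₂ e^(−t/τ₂))/(τ₁ − τ₂)].
At t = 29.3: e^(−t/τ₁) = 0.076330, e^(−t/τ₂) = 0.45868.
C₂ = 0.590·[1 − (11.389·0.076330 − 37.593·0.45868)/(-26.204)] = 0.590·0.37514 = 0.22133 g/L.

0.221 g/L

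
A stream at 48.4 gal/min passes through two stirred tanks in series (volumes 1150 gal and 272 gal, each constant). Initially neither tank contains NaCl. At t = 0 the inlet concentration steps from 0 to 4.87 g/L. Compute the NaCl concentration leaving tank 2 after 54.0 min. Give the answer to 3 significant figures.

4.21 g/L

Time constants: τᵢ = Vᵢ/Q for each well-mixed tank.
τ₁ = 1150/48.4 = 23.760 min; τ₂ = 272/48.4 = 5.6198 min.
Tank 1: C₁ = C_in(1 − e^(−t/τ₁)). Tank 2 (τ₁ ≠ τ₂): C₂ = C_in[1 − (τ₁ e^(−t/τ₁) − τ₂ e^(−t/τ₂))/(τ₁ − τ₂)].
At t = 54.0: e^(−t/τ₁) = 0.10303, e^(−t/τ₂) = 6.7134e-05.
C₂ = 4.87·[1 − (23.760·0.10303 − 5.6198·6.7134e-05)/(18.140)] = 4.87·0.86507 = 4.2129 g/L.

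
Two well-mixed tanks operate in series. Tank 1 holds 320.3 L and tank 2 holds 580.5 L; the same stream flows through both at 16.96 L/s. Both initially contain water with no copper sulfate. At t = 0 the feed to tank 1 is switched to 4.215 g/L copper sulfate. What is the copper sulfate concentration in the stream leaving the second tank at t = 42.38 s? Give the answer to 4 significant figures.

2.039 g/L

Each tank obeys Vᵢ dCᵢ/dt = Q(Cᵢ₋₁ − Cᵢ), so τᵢ = Vᵢ/Q.
τ₁ = 320.3/16.96 = 18.8856 s; τ₂ = 580.5/16.96 = 34.2276 s.
Tank 1: C₁ = C_in(1 − e^(−t/τ₁)). Tank 2 (τ₁ ≠ τ₂): C₂ = C_in[1 − (τ₁ e^(−t/τ₁) − τ₂ e^(−t/τ₂))/(τ₁ − τ₂)].
At t = 42.38: e^(−t/τ₁) = 0.106030, e^(−t/τ₂) = 0.289911.
C₂ = 4.215·[1 − (18.8856·0.106030 − 34.2276·0.289911)/(-15.3420)] = 4.215·0.483736 = 2.03895 g/L.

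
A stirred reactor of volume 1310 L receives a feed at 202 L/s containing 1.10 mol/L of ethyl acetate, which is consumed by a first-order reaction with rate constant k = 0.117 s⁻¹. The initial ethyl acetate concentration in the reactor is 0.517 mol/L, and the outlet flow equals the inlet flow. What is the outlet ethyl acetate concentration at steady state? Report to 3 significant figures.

Species balance: V dC/dt = Q C_in − Q C − k V C.
Steady state (dC/dt = 0): C_ss = Q C_in/(Q + kV) = C_in/(1 + kV/Q).
C_ss = 202·1.10/(202 + 0.117·1310) = 222.20/355.27 = 0.62544 mol/L.

0.625 mol/L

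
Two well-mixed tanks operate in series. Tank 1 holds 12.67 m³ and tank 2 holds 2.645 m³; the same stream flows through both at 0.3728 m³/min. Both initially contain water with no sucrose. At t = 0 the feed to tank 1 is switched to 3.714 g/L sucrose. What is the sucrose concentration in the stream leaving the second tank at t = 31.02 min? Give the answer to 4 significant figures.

Each tank obeys Vᵢ dCᵢ/dt = Q(Cᵢ₋₁ − Cᵢ), so τᵢ = Vᵢ/Q.
τ₁ = 12.67/0.3728 = 33.9861 min; τ₂ = 2.645/0.3728 = 7.09496 min.
Solving the cascade with C₁(0)=C₂(0)=0 gives C₂(t) = C_in[1 − (τ₁ e^(−t/τ₁) − τ₂ e^(−t/τ₂))/(τ₁ − τ₂)].
At t = 31.02: e^(−t/τ₁) = 0.401428, e^(−t/τ₂) = 0.0126245.
C₂ = 3.714·[1 − (33.9861·0.401428 − 7.09496·0.0126245)/(26.8911)] = 3.714·0.495990 = 1.84211 g/L.

1.842 g/L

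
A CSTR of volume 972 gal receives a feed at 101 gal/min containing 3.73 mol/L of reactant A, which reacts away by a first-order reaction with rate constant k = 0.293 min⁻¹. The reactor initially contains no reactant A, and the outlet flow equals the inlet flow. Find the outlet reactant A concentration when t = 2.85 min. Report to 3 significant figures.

Accumulation = in − out − consumed: V dC/dt = Q C_in − Q C − k V C.
This is linear with rate a = Q/V + k = 0.39691 min⁻¹.
C_ss = Q C_in/(Q + kV) = 0.97650 mol/L; C(t) = C_ss + (C₀ − C_ss) e^(−a t).
C(2.85) = 0.97650 + (-0.97650)·e^(−0.39691·2.85) = 0.97650 + (-0.97650)·0.32265 = 0.66143 mol/L.

0.661 mol/L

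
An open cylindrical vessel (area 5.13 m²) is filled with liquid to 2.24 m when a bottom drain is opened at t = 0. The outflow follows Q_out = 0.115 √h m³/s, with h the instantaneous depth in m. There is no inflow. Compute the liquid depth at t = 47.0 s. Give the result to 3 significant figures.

0.941 m

Unsteady balance on liquid volume: A dh/dt = −0.115 √h.
Separate and integrate: 2(√h − √h₀) = −(0.115/A) t.
√h = √2.24 − 0.115·47.0/(2·5.13) = 1.4967 − 0.52680 = 0.96986.
h = 0.96986² = 0.94063 m.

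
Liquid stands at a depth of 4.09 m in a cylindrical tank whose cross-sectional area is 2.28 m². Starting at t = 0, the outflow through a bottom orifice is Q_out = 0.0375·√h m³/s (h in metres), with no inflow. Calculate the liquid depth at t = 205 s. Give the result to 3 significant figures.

0.113 m

Unsteady balance on liquid volume: A dh/dt = −0.0375 √h.
∫ h^(−1/2) dh = −(0.0375/A) ∫ dt, giving 2√h = 2√h₀ − (0.0375/A) t.
√h = √4.09 − 0.0375·205/(2·2.28) = 2.0224 − 1.6859 = 0.33652.
h = 0.33652² = 0.11325 m.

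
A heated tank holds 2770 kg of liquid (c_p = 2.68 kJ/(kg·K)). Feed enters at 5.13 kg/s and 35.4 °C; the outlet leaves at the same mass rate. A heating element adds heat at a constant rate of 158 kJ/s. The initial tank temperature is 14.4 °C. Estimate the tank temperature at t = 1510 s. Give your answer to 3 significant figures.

44.9 °C

Heat balance on the well-mixed liquid: M c_p dT/dt = ṁ c_p (T_in − T) + 158.
Rearrange: dT/dt = (T_ss − T)/τ with τ = M/ṁ = 539.96 s and T_ss = T_in + Q̇/(ṁ c_p) = 46.892 °C.
This is linear first-order; T(t) = T_ss + (T₀ − T_ss) e^(−t/τ).
T(1510) = 46.892 + (-32.492)·e^(−1510/539.96) = 46.892 + (-32.492)·0.061023 = 44.909 °C.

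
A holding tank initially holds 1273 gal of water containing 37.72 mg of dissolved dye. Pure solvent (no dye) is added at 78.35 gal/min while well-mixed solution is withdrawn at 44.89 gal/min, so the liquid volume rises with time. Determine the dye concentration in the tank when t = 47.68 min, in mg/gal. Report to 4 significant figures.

Let m(t) be the amount of dye. Volume: V(t) = V₀ + (Q_in − Q_out) t = 1273 + 33.4600 t; V(47.68) = 2868.37 gal.
Species balance (pure solvent in): dm/dt = −Q_out · m/V(t).
Separate: dm/m = −Q_out dt/V(t) ⇒ ln(m/m₀) = −(Q_out/(Q_in−Q_out)) ln(V/V₀).
m = m₀ (V₀/V)^(Q_out/(Q_in−Q_out)) = 37.72 × (1273/2868.37)^(1.34160) = 12.6837 mg.
C = m/V = 12.6837/2868.37 = 0.00442190 mg/gal.

0.004422 mg/gal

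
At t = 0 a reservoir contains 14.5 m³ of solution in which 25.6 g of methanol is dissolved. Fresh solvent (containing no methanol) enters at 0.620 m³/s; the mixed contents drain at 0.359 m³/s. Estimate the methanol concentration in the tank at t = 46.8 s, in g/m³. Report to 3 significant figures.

0.413 g/m³

Total volume: dV/dt = Q_in − Q_out = 0.26100 m³/s, so V(t) = 14.5 + 0.26100 t and V(46.8) = 26.715 m³.
No methanol enters, so dm/dt = −Q_out · (m/V).
Separate: dm/m = −Q_out dt/V(t) ⇒ ln(m/m₀) = −(Q_out/(Q_in−Q_out)) ln(V/V₀).
m = m₀ (V₀/V)^(Q_out/(Q_in−Q_out)) = 25.6 × (14.5/26.715)^(1.3755) = 11.046 g.
C = m/V = 11.046/26.715 = 0.41348 g/m³.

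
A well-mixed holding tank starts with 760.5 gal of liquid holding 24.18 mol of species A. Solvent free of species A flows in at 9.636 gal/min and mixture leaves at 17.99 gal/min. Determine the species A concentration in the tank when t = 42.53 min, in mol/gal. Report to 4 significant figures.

Let m(t) be the amount of species A. Volume: V(t) = V₀ + (Q_in − Q_out) t = 760.5 − 8.35400 t; V(42.53) = 405.204 gal.
Solute balance: dm/dt = 0 − Q_out C = −Q_out m/V(t).
Separate: dm/m = −Q_out dt/V(t) ⇒ ln(m/m₀) = −(Q_out/(Q_in−Q_out)) ln(V/V₀).
m = m₀ (V₀/V)^(Q_out/(Q_in−Q_out)) = 24.18 × (760.5/405.204)^(-2.15346) = 6.23227 mol.
C = m/V = 6.23227/405.204 = 0.0153806 mol/gal.

0.01538 mol/gal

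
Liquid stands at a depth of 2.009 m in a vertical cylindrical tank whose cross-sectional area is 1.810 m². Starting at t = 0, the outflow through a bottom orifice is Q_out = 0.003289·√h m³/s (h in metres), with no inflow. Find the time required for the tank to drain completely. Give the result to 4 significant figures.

1560 s

With no inflow, A dh/dt = −0.003289 √h.
∫ h^(−1/2) dh = −(0.003289/A) ∫ dt, giving 2√h = 2√h₀ − (0.003289/A) t.
Set h = 0: 2√h₀ = (0.003289/A) t_empty ⇒ t_empty = 2A√h₀/0.003289.
t_empty = 2·1.810·√2.009/0.003289 = 3.62000·1.41739/0.003289 = 1560.04 s.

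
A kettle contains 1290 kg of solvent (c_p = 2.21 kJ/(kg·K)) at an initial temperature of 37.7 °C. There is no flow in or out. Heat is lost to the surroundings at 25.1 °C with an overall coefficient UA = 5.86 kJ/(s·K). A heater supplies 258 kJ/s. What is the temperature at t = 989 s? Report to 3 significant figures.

65.0 °C

Lumped-capacitance energy balance: M c_p dT/dt = UA(T_amb − T) + Q̇.
dT/dt = (T_ss − T)/τ with T_ss = T_amb + Q̇/UA = 25.1 + 258/5.86 = 69.127 °C, τ = M c_p/UA = 1290·2.21/5.86 = 486.50 s.
Solution: T(t) = T_ss + (T₀ − T_ss) e^(−t/τ).
T(989) = 69.127 + (-31.427)·0.13096 = 65.012 °C.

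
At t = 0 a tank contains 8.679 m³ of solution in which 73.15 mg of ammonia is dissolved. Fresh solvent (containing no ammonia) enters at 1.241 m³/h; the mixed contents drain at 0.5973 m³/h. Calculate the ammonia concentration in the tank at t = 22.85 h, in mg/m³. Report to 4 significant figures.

Total volume: dV/dt = Q_in − Q_out = 0.643700 m³/h, so V(t) = 8.679 + 0.643700 t and V(22.85) = 23.3875 m³.
Solute balance: dm/dt = 0 − Q_out C = −Q_out m/V(t).
Separate: dm/m = −Q_out dt/V(t) ⇒ ln(m/m₀) = −(Q_out/(Q_in−Q_out)) ln(V/V₀).
m = m₀ (V₀/V)^(Q_out/(Q_in−Q_out)) = 73.15 × (8.679/23.3875)^(0.927917) = 29.1563 mg.
C = m/V = 29.1563/23.3875 = 1.24666 mg/m³.

1.247 mg/m³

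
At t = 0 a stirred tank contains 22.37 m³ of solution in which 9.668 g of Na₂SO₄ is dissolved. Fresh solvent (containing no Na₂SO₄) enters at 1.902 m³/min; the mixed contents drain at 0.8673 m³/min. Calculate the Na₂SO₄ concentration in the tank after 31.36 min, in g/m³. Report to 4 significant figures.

Total volume: dV/dt = Q_in − Q_out = 1.03470 m³/min, so V(t) = 22.37 + 1.03470 t and V(31.36) = 54.8182 m³.
Solute balance: dm/dt = 0 − Q_out C = −Q_out m/V(t).
Separate: dm/m = −Q_out dt/V(t) ⇒ ln(m/m₀) = −(Q_out/(Q_in−Q_out)) ln(V/V₀).
m = m₀ (V₀/V)^(Q_out/(Q_in−Q_out)) = 9.668 × (22.37/54.8182)^(0.838214) = 4.56094 g.
C = m/V = 4.56094/54.8182 = 0.0832012 g/m³.

0.08320 g/m³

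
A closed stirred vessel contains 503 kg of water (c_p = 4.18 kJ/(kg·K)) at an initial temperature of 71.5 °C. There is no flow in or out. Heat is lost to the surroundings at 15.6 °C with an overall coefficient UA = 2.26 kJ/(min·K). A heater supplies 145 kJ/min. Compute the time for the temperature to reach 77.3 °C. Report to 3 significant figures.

1130 min

Energy balance: M c_p dT/dt = −UA(T − T_amb) + Q̇.
τ = M c_p/UA = 930.33 min; T_ss = T_amb + Q̇/UA = 15.6 + 145/2.26 = 79.759 °C.
T(t) = T_ss + (T₀ − T_ss)e^(−t/τ); set T = 77.3:
t = −τ ln[(T − T_ss)/(T₀ − T_ss)] = −930.33 · ln(0.29776) = 1127.1 min.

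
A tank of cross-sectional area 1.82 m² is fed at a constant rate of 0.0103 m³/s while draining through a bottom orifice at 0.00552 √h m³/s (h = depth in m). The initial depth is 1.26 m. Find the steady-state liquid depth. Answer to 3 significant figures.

Volume balance on the tank: A dh/dt = Q_in − 0.00552 √h. At steady state dh/dt = 0:
Q_in = 0.00552 √h_ss ⇒ √h_ss = 0.0103/0.00552 = 1.8659.
h_ss = 1.8659² = 3.4817 m. (Since h₀ = 1.26 m < h_ss, the level will rise toward this value.)

3.48 m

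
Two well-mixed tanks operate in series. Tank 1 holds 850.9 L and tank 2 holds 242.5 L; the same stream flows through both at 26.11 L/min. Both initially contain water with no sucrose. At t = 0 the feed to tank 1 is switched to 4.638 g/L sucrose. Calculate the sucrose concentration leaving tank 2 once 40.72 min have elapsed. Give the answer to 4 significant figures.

Time constants: τᵢ = Vᵢ/Q for each well-mixed tank.
τ₁ = 850.9/26.11 = 32.5890 min; τ₂ = 242.5/26.11 = 9.28763 min.
Tank 1: C₁ = C_in(1 − e^(−t/τ₁)). Tank 2 (τ₁ ≠ τ₂): C₂ = C_in[1 − (τ₁ e^(−t/τ₁) − τ₂ e^(−t/τ₂))/(τ₁ − τ₂)].
At t = 40.72: e^(−t/τ₁) = 0.286648, e^(−t/τ₂) = 0.0124713.
C₂ = 4.638·[1 − (32.5890·0.286648 − 9.28763·0.0124713)/(23.3014)] = 4.638·0.604069 = 2.80167 g/L.

2.802 g/L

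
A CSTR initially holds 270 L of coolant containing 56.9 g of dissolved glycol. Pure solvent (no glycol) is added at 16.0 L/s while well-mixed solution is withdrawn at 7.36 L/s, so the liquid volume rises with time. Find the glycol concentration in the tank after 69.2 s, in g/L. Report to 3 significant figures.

0.0242 g/L

Let m(t) be the amount of glycol. Volume: V(t) = V₀ + (Q_in − Q_out) t = 270 + 8.6400 t; V(69.2) = 867.89 L.
No glycol enters, so dm/dt = −Q_out · (m/V).
Separate: dm/m = −Q_out dt/V(t) ⇒ ln(m/m₀) = −(Q_out/(Q_in−Q_out)) ln(V/V₀).
m = m₀ (V₀/V)^(Q_out/(Q_in−Q_out)) = 56.9 × (270/867.89)^(0.85185) = 21.044 g.
C = m/V = 21.044/867.89 = 0.024248 g/L.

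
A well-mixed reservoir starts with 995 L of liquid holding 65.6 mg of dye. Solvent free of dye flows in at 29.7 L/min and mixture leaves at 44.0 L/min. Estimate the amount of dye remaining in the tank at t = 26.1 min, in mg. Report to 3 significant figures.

15.4 mg

Total volume: dV/dt = Q_in − Q_out = -14.300 L/min, so V(t) = 995 − 14.300 t and V(26.1) = 621.77 L.
Species balance (pure solvent in): dm/dt = −Q_out · m/V(t).
dm/m = −Q_out dt/(V₀ − 14.300 t); integrating gives ln(m/m₀) = −(Q_out/(Q_in−Q_out)) ln(V/V₀).
m = m₀ (V₀/V)^(Q_out/(Q_in−Q_out)) = 65.6 × (995/621.77)^(-3.0769) = 15.439 mg.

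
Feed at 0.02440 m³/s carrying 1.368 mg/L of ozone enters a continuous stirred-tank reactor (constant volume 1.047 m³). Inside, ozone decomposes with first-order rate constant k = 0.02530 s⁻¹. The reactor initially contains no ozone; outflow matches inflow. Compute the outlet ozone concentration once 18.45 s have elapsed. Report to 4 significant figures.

Accumulation = in − out − consumed: V dC/dt = Q C_in − Q C − k V C.
This is linear with rate a = Q/V + k = 0.0486047 s⁻¹.
C_ss = Q C_in/(Q + kV) = 0.655920 mg/L; C(t) = C_ss + (C₀ − C_ss) e^(−a t).
C(18.45) = 0.655920 + (-0.655920)·e^(−0.0486047·18.45) = 0.655920 + (-0.655920)·0.407891 = 0.388377 mg/L.

0.3884 mg/L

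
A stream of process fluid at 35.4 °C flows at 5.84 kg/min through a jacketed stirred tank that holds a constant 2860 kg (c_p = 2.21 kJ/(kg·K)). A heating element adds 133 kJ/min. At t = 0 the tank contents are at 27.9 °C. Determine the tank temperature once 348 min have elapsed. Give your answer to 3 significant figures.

M c_p dT/dt = ṁ c_p (T_in − T) + Q̇.
τ = M/ṁ = 489.73 min; T_ss = T_in + Q̇/(ṁ c_p) = 35.4 + 133/(5.84·2.21) = 45.705 °C.
T approaches T_ss exponentially: T(t) = T_ss + (T₀ − T_ss) e^(−t/τ).
T(348) = 45.705 + (-17.805)·e^(−348/489.73) = 45.705 + (-17.805)·0.49135 = 36.957 °C.

37.0 °C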